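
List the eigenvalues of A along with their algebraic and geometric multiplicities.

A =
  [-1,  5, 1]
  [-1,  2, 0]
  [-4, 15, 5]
λ = 2: alg = 3, geom = 1

Step 1 — factor the characteristic polynomial to read off the algebraic multiplicities:
  χ_A(x) = (x - 2)^3

Step 2 — compute geometric multiplicities via the rank-nullity identity g(λ) = n − rank(A − λI):
  rank(A − (2)·I) = 2, so dim ker(A − (2)·I) = n − 2 = 1

Summary:
  λ = 2: algebraic multiplicity = 3, geometric multiplicity = 1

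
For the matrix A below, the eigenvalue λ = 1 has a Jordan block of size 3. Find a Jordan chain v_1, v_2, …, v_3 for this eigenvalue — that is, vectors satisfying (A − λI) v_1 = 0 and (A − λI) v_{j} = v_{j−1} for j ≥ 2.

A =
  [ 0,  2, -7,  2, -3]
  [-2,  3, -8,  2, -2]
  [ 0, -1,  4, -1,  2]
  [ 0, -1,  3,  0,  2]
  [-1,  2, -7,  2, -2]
A Jordan chain for λ = 1 of length 3:
v_1 = (1, 2, 0, 0, 1)ᵀ
v_2 = (2, 2, -1, -1, 2)ᵀ
v_3 = (0, 1, 0, 0, 0)ᵀ

Let N = A − (1)·I. We want v_3 with N^3 v_3 = 0 but N^2 v_3 ≠ 0; then v_{j-1} := N · v_j for j = 3, …, 2.

Pick v_3 = (0, 1, 0, 0, 0)ᵀ.
Then v_2 = N · v_3 = (2, 2, -1, -1, 2)ᵀ.
Then v_1 = N · v_2 = (1, 2, 0, 0, 1)ᵀ.

Sanity check: (A − (1)·I) v_1 = (0, 0, 0, 0, 0)ᵀ = 0. ✓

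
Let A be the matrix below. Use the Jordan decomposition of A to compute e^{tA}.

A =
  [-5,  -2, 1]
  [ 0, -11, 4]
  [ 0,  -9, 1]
e^{tA} =
  [exp(-5*t), 3*t^2*exp(-5*t)/2 - 2*t*exp(-5*t), -t^2*exp(-5*t) + t*exp(-5*t)]
  [0, -6*t*exp(-5*t) + exp(-5*t), 4*t*exp(-5*t)]
  [0, -9*t*exp(-5*t), 6*t*exp(-5*t) + exp(-5*t)]

Strategy: write A = P · J · P⁻¹ where J is a Jordan canonical form, so e^{tA} = P · e^{tJ} · P⁻¹, and e^{tJ} can be computed block-by-block.

A has Jordan form
J =
  [-5,  1,  0]
  [ 0, -5,  1]
  [ 0,  0, -5]
(up to reordering of blocks).

Per-block formulas:
  For a 3×3 Jordan block J_3(-5): exp(t · J_3(-5)) = e^(-5t)·(I + t·N + (t^2/2)·N^2), where N is the 3×3 nilpotent shift.

After assembling e^{tJ} and conjugating by P, we get:

e^{tA} =
  [exp(-5*t), 3*t^2*exp(-5*t)/2 - 2*t*exp(-5*t), -t^2*exp(-5*t) + t*exp(-5*t)]
  [0, -6*t*exp(-5*t) + exp(-5*t), 4*t*exp(-5*t)]
  [0, -9*t*exp(-5*t), 6*t*exp(-5*t) + exp(-5*t)]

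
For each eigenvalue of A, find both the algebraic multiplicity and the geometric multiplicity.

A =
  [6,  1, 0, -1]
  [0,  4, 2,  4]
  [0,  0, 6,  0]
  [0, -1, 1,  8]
λ = 6: alg = 4, geom = 2

Step 1 — factor the characteristic polynomial to read off the algebraic multiplicities:
  χ_A(x) = (x - 6)^4

Step 2 — compute geometric multiplicities via the rank-nullity identity g(λ) = n − rank(A − λI):
  rank(A − (6)·I) = 2, so dim ker(A − (6)·I) = n − 2 = 2

Summary:
  λ = 6: algebraic multiplicity = 4, geometric multiplicity = 2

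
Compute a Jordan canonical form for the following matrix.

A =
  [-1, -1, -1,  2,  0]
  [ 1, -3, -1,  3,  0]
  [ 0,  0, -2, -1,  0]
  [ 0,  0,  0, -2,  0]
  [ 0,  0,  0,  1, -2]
J_2(-2) ⊕ J_2(-2) ⊕ J_1(-2)

The characteristic polynomial is
  det(x·I − A) = x^5 + 10*x^4 + 40*x^3 + 80*x^2 + 80*x + 32 = (x + 2)^5

Eigenvalues and multiplicities (the geometric multiplicity of λ is n − rank(A − λI), which equals the number of Jordan blocks for λ):
  λ = -2: algebraic multiplicity = 5, geometric multiplicity = 3

Determining the block sizes for each eigenvalue:
  λ = -2: with am = 5 and gm = 3, the partition is not yet determined (e.g. several partitions of 5 into 3 parts exist). Let N = A − (-2)·I. Computing rank(N^1) = 2, rank(N^2) = 0; the number of blocks of size ≥ j is rank(N^{j−1}) − rank(N^j), giving [3, 2]. So we have 2 block(s) of size 2, 1 block(s) of size 1 → block sizes [2, 2, 1]

Assembling the blocks gives a Jordan form
J =
  [-2,  1,  0,  0,  0]
  [ 0, -2,  0,  0,  0]
  [ 0,  0, -2,  1,  0]
  [ 0,  0,  0, -2,  0]
  [ 0,  0,  0,  0, -2]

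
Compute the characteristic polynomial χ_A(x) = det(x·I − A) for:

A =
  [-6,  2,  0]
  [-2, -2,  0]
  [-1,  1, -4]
x^3 + 12*x^2 + 48*x + 64

Expanding det(x·I − A) (e.g. by cofactor expansion or by noting that A is similar to its Jordan form J, which has the same characteristic polynomial as A) gives
  χ_A(x) = x^3 + 12*x^2 + 48*x + 64
which factors as (x + 4)^3. The eigenvalues (with algebraic multiplicities) are λ = -4 with multiplicity 3.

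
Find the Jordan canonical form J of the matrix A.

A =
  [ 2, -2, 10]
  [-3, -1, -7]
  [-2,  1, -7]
J_3(-2)

The characteristic polynomial is
  det(x·I − A) = x^3 + 6*x^2 + 12*x + 8 = (x + 2)^3

Eigenvalues and multiplicities (the geometric multiplicity of λ is n − rank(A − λI), which equals the number of Jordan blocks for λ):
  λ = -2: algebraic multiplicity = 3, geometric multiplicity = 1

Determining the block sizes for each eigenvalue:
  λ = -2: one block (gm = 1), so the single block has size am = 3 → block sizes [3]

Assembling the blocks gives a Jordan form
J =
  [-2,  1,  0]
  [ 0, -2,  1]
  [ 0,  0, -2]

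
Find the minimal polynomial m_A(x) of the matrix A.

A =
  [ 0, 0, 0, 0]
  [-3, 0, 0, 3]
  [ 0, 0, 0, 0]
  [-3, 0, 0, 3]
x^2 - 3*x

The characteristic polynomial is χ_A(x) = x^3*(x - 3), so the eigenvalues are known. The minimal polynomial is
  m_A(x) = Π_λ (x − λ)^{k_λ}
where k_λ is the size of the *largest* Jordan block for λ (equivalently, the smallest k with (A − λI)^k v = 0 for every generalised eigenvector v of λ).

  λ = 0: largest Jordan block has size 1, contributing (x − 0)
  λ = 3: largest Jordan block has size 1, contributing (x − 3)

So m_A(x) = x*(x - 3) = x^2 - 3*x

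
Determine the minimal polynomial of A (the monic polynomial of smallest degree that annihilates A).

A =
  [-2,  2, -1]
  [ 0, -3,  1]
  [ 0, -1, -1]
x^3 + 6*x^2 + 12*x + 8

The characteristic polynomial is χ_A(x) = (x + 2)^3, so the eigenvalues are known. The minimal polynomial is
  m_A(x) = Π_λ (x − λ)^{k_λ}
where k_λ is the size of the *largest* Jordan block for λ (equivalently, the smallest k with (A − λI)^k v = 0 for every generalised eigenvector v of λ).

  λ = -2: largest Jordan block has size 3, contributing (x + 2)^3

So m_A(x) = (x + 2)^3 = x^3 + 6*x^2 + 12*x + 8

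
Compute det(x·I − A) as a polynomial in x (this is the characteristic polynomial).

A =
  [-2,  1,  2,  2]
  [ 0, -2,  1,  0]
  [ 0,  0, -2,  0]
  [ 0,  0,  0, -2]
x^4 + 8*x^3 + 24*x^2 + 32*x + 16

Expanding det(x·I − A) (e.g. by cofactor expansion or by noting that A is similar to its Jordan form J, which has the same characteristic polynomial as A) gives
  χ_A(x) = x^4 + 8*x^3 + 24*x^2 + 32*x + 16
which factors as (x + 2)^4. The eigenvalues (with algebraic multiplicities) are λ = -2 with multiplicity 4.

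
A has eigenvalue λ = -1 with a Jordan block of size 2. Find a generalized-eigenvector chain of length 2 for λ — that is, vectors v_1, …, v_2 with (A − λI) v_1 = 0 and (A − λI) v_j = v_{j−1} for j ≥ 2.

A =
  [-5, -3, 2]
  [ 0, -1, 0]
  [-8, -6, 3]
A Jordan chain for λ = -1 of length 2:
v_1 = (-4, 0, -8)ᵀ
v_2 = (1, 0, 0)ᵀ

Let N = A − (-1)·I. We want v_2 with N^2 v_2 = 0 but N^1 v_2 ≠ 0; then v_{j-1} := N · v_j for j = 2, …, 2.

Pick v_2 = (1, 0, 0)ᵀ.
Then v_1 = N · v_2 = (-4, 0, -8)ᵀ.

Sanity check: (A − (-1)·I) v_1 = (0, 0, 0)ᵀ = 0. ✓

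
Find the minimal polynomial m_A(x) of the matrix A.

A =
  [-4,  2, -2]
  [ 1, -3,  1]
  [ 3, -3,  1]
x^2 + 4*x + 4

The characteristic polynomial is χ_A(x) = (x + 2)^3, so the eigenvalues are known. The minimal polynomial is
  m_A(x) = Π_λ (x − λ)^{k_λ}
where k_λ is the size of the *largest* Jordan block for λ (equivalently, the smallest k with (A − λI)^k v = 0 for every generalised eigenvector v of λ).

  λ = -2: largest Jordan block has size 2, contributing (x + 2)^2

So m_A(x) = (x + 2)^2 = x^2 + 4*x + 4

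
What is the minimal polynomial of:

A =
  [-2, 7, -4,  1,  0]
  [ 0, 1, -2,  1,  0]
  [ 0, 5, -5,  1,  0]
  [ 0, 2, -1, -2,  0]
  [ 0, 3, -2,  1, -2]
x^3 + 6*x^2 + 12*x + 8

The characteristic polynomial is χ_A(x) = (x + 2)^5, so the eigenvalues are known. The minimal polynomial is
  m_A(x) = Π_λ (x − λ)^{k_λ}
where k_λ is the size of the *largest* Jordan block for λ (equivalently, the smallest k with (A − λI)^k v = 0 for every generalised eigenvector v of λ).

  λ = -2: largest Jordan block has size 3, contributing (x + 2)^3

So m_A(x) = (x + 2)^3 = x^3 + 6*x^2 + 12*x + 8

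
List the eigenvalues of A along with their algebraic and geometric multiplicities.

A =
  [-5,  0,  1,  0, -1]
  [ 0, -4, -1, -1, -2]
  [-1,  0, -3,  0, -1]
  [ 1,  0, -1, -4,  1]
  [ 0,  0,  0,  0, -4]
λ = -4: alg = 5, geom = 3

Step 1 — factor the characteristic polynomial to read off the algebraic multiplicities:
  χ_A(x) = (x + 4)^5

Step 2 — compute geometric multiplicities via the rank-nullity identity g(λ) = n − rank(A − λI):
  rank(A − (-4)·I) = 2, so dim ker(A − (-4)·I) = n − 2 = 3

Summary:
  λ = -4: algebraic multiplicity = 5, geometric multiplicity = 3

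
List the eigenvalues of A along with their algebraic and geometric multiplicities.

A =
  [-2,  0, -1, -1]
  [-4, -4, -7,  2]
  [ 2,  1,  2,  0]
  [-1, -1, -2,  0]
λ = -1: alg = 4, geom = 2

Step 1 — factor the characteristic polynomial to read off the algebraic multiplicities:
  χ_A(x) = (x + 1)^4

Step 2 — compute geometric multiplicities via the rank-nullity identity g(λ) = n − rank(A − λI):
  rank(A − (-1)·I) = 2, so dim ker(A − (-1)·I) = n − 2 = 2

Summary:
  λ = -1: algebraic multiplicity = 4, geometric multiplicity = 2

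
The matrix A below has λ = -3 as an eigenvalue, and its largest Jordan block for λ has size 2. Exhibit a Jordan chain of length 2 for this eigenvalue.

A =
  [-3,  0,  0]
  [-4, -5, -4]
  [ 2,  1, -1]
A Jordan chain for λ = -3 of length 2:
v_1 = (0, -4, 2)ᵀ
v_2 = (1, 0, 0)ᵀ

Let N = A − (-3)·I. We want v_2 with N^2 v_2 = 0 but N^1 v_2 ≠ 0; then v_{j-1} := N · v_j for j = 2, …, 2.

Pick v_2 = (1, 0, 0)ᵀ.
Then v_1 = N · v_2 = (0, -4, 2)ᵀ.

Sanity check: (A − (-3)·I) v_1 = (0, 0, 0)ᵀ = 0. ✓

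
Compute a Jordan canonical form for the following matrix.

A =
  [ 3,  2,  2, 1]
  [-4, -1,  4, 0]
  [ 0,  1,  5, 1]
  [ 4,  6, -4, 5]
J_2(1) ⊕ J_2(5)

The characteristic polynomial is
  det(x·I − A) = x^4 - 12*x^3 + 46*x^2 - 60*x + 25 = (x - 5)^2*(x - 1)^2

Eigenvalues and multiplicities (the geometric multiplicity of λ is n − rank(A − λI), which equals the number of Jordan blocks for λ):
  λ = 1: algebraic multiplicity = 2, geometric multiplicity = 1
  λ = 5: algebraic multiplicity = 2, geometric multiplicity = 1

Determining the block sizes for each eigenvalue:
  λ = 1: one block (gm = 1), so the single block has size am = 2 → block sizes [2]
  λ = 5: one block (gm = 1), so the single block has size am = 2 → block sizes [2]

Assembling the blocks gives a Jordan form
J =
  [1, 1, 0, 0]
  [0, 1, 0, 0]
  [0, 0, 5, 1]
  [0, 0, 0, 5]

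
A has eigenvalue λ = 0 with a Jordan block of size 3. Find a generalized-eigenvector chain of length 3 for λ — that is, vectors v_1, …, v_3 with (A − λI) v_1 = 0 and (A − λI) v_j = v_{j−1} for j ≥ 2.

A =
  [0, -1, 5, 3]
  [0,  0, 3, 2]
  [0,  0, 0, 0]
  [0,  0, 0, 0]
A Jordan chain for λ = 0 of length 3:
v_1 = (-3, 0, 0, 0)ᵀ
v_2 = (5, 3, 0, 0)ᵀ
v_3 = (0, 0, 1, 0)ᵀ

Let N = A − (0)·I. We want v_3 with N^3 v_3 = 0 but N^2 v_3 ≠ 0; then v_{j-1} := N · v_j for j = 3, …, 2.

Pick v_3 = (0, 0, 1, 0)ᵀ.
Then v_2 = N · v_3 = (5, 3, 0, 0)ᵀ.
Then v_1 = N · v_2 = (-3, 0, 0, 0)ᵀ.

Sanity check: (A − (0)·I) v_1 = (0, 0, 0, 0)ᵀ = 0. ✓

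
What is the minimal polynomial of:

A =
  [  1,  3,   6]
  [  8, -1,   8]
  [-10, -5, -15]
x^2 + 10*x + 25

The characteristic polynomial is χ_A(x) = (x + 5)^3, so the eigenvalues are known. The minimal polynomial is
  m_A(x) = Π_λ (x − λ)^{k_λ}
where k_λ is the size of the *largest* Jordan block for λ (equivalently, the smallest k with (A − λI)^k v = 0 for every generalised eigenvector v of λ).

  λ = -5: largest Jordan block has size 2, contributing (x + 5)^2

So m_A(x) = (x + 5)^2 = x^2 + 10*x + 25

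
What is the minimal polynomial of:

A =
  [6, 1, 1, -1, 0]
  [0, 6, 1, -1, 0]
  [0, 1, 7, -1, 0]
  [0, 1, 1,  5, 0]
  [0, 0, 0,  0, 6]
x^3 - 18*x^2 + 108*x - 216

The characteristic polynomial is χ_A(x) = (x - 6)^5, so the eigenvalues are known. The minimal polynomial is
  m_A(x) = Π_λ (x − λ)^{k_λ}
where k_λ is the size of the *largest* Jordan block for λ (equivalently, the smallest k with (A − λI)^k v = 0 for every generalised eigenvector v of λ).

  λ = 6: largest Jordan block has size 3, contributing (x − 6)^3

So m_A(x) = (x - 6)^3 = x^3 - 18*x^2 + 108*x - 216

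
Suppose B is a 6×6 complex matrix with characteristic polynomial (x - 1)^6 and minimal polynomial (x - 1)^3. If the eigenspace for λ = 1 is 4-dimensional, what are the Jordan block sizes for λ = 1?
Block sizes for λ = 1: [3, 1, 1, 1]

Step 1 — from the characteristic polynomial, algebraic multiplicity of λ = 1 is 6. From dim ker(B − (1)·I) = 4, there are exactly 4 Jordan blocks for λ = 1.
Step 2 — from the minimal polynomial, the factor (x − 1)^3 tells us the largest block for λ = 1 has size 3.
Step 3 — with total size 6, 4 blocks, and largest block 3, the block sizes (in nonincreasing order) are [3, 1, 1, 1].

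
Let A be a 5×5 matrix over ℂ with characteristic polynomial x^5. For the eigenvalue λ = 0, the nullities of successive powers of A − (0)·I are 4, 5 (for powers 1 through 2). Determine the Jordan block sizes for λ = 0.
Block sizes for λ = 0: [2, 1, 1, 1]

From the dimensions of kernels of powers, the number of Jordan blocks of size at least j is d_j − d_{j−1} where d_j = dim ker(N^j) (with d_0 = 0). Computing the differences gives [4, 1].
The number of blocks of size exactly k is (#blocks of size ≥ k) − (#blocks of size ≥ k + 1), so the partition is: 3 block(s) of size 1, 1 block(s) of size 2.
In nonincreasing order the block sizes are [2, 1, 1, 1].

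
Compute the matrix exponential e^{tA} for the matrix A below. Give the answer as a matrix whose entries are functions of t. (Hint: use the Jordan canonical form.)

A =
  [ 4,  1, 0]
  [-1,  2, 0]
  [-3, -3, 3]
e^{tA} =
  [t*exp(3*t) + exp(3*t), t*exp(3*t), 0]
  [-t*exp(3*t), -t*exp(3*t) + exp(3*t), 0]
  [-3*t*exp(3*t), -3*t*exp(3*t), exp(3*t)]

Strategy: write A = P · J · P⁻¹ where J is a Jordan canonical form, so e^{tA} = P · e^{tJ} · P⁻¹, and e^{tJ} can be computed block-by-block.

A has Jordan form
J =
  [3, 1, 0]
  [0, 3, 0]
  [0, 0, 3]
(up to reordering of blocks).

Per-block formulas:
  For a 1×1 block at λ = 3: exp(t · [3]) = [e^(3t)].
  For a 2×2 Jordan block J_2(3): exp(t · J_2(3)) = e^(3t)·(I + t·N), where N is the 2×2 nilpotent shift.

After assembling e^{tJ} and conjugating by P, we get:

e^{tA} =
  [t*exp(3*t) + exp(3*t), t*exp(3*t), 0]
  [-t*exp(3*t), -t*exp(3*t) + exp(3*t), 0]
  [-3*t*exp(3*t), -3*t*exp(3*t), exp(3*t)]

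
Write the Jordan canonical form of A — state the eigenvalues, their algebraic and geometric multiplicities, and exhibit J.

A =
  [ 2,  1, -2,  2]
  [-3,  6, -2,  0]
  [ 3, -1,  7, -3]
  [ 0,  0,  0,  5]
J_2(5) ⊕ J_2(5)

The characteristic polynomial is
  det(x·I − A) = x^4 - 20*x^3 + 150*x^2 - 500*x + 625 = (x - 5)^4

Eigenvalues and multiplicities (the geometric multiplicity of λ is n − rank(A − λI), which equals the number of Jordan blocks for λ):
  λ = 5: algebraic multiplicity = 4, geometric multiplicity = 2

Determining the block sizes for each eigenvalue:
  λ = 5: with am = 4 and gm = 2, the partition is not yet determined (e.g. several partitions of 4 into 2 parts exist). Let N = A − (5)·I. Computing rank(N^1) = 2, rank(N^2) = 0; the number of blocks of size ≥ j is rank(N^{j−1}) − rank(N^j), giving [2, 2]. So we have 2 block(s) of size 2 → block sizes [2, 2]

Assembling the blocks gives a Jordan form
J =
  [5, 1, 0, 0]
  [0, 5, 0, 0]
  [0, 0, 5, 1]
  [0, 0, 0, 5]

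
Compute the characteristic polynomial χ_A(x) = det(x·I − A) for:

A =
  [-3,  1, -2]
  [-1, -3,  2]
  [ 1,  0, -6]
x^3 + 12*x^2 + 48*x + 64

Expanding det(x·I − A) (e.g. by cofactor expansion or by noting that A is similar to its Jordan form J, which has the same characteristic polynomial as A) gives
  χ_A(x) = x^3 + 12*x^2 + 48*x + 64
which factors as (x + 4)^3. The eigenvalues (with algebraic multiplicities) are λ = -4 with multiplicity 3.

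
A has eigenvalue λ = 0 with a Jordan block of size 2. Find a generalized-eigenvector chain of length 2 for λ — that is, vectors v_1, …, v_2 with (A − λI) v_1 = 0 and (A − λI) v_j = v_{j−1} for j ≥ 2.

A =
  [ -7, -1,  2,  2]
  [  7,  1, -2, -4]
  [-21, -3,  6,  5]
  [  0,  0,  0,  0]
A Jordan chain for λ = 0 of length 2:
v_1 = (-7, 7, -21, 0)ᵀ
v_2 = (1, 0, 0, 0)ᵀ

Let N = A − (0)·I. We want v_2 with N^2 v_2 = 0 but N^1 v_2 ≠ 0; then v_{j-1} := N · v_j for j = 2, …, 2.

Pick v_2 = (1, 0, 0, 0)ᵀ.
Then v_1 = N · v_2 = (-7, 7, -21, 0)ᵀ.

Sanity check: (A − (0)·I) v_1 = (0, 0, 0, 0)ᵀ = 0. ✓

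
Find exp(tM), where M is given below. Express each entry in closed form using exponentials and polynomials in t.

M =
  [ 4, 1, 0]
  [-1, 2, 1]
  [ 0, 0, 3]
e^{tM} =
  [t*exp(3*t) + exp(3*t), t*exp(3*t), t^2*exp(3*t)/2]
  [-t*exp(3*t), -t*exp(3*t) + exp(3*t), -t^2*exp(3*t)/2 + t*exp(3*t)]
  [0, 0, exp(3*t)]

Strategy: write M = P · J · P⁻¹ where J is a Jordan canonical form, so e^{tM} = P · e^{tJ} · P⁻¹, and e^{tJ} can be computed block-by-block.

M has Jordan form
J =
  [3, 1, 0]
  [0, 3, 1]
  [0, 0, 3]
(up to reordering of blocks).

Per-block formulas:
  For a 3×3 Jordan block J_3(3): exp(t · J_3(3)) = e^(3t)·(I + t·N + (t^2/2)·N^2), where N is the 3×3 nilpotent shift.

After assembling e^{tJ} and conjugating by P, we get:

e^{tM} =
  [t*exp(3*t) + exp(3*t), t*exp(3*t), t^2*exp(3*t)/2]
  [-t*exp(3*t), -t*exp(3*t) + exp(3*t), -t^2*exp(3*t)/2 + t*exp(3*t)]
  [0, 0, exp(3*t)]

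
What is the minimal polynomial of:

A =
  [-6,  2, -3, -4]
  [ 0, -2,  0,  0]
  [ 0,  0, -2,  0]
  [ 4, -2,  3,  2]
x^2 + 4*x + 4

The characteristic polynomial is χ_A(x) = (x + 2)^4, so the eigenvalues are known. The minimal polynomial is
  m_A(x) = Π_λ (x − λ)^{k_λ}
where k_λ is the size of the *largest* Jordan block for λ (equivalently, the smallest k with (A − λI)^k v = 0 for every generalised eigenvector v of λ).

  λ = -2: largest Jordan block has size 2, contributing (x + 2)^2

So m_A(x) = (x + 2)^2 = x^2 + 4*x + 4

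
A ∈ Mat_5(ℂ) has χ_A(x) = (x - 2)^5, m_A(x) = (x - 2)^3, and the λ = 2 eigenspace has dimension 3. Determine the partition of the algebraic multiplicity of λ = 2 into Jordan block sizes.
Block sizes for λ = 2: [3, 1, 1]

Step 1 — from the characteristic polynomial, algebraic multiplicity of λ = 2 is 5. From dim ker(A − (2)·I) = 3, there are exactly 3 Jordan blocks for λ = 2.
Step 2 — from the minimal polynomial, the factor (x − 2)^3 tells us the largest block for λ = 2 has size 3.
Step 3 — with total size 5, 3 blocks, and largest block 3, the block sizes (in nonincreasing order) are [3, 1, 1].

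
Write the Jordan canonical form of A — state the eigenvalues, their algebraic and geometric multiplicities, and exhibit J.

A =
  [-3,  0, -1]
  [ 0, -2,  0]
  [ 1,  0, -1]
J_2(-2) ⊕ J_1(-2)

The characteristic polynomial is
  det(x·I − A) = x^3 + 6*x^2 + 12*x + 8 = (x + 2)^3

Eigenvalues and multiplicities (the geometric multiplicity of λ is n − rank(A − λI), which equals the number of Jordan blocks for λ):
  λ = -2: algebraic multiplicity = 3, geometric multiplicity = 2

Determining the block sizes for each eigenvalue:
  λ = -2: 2 blocks summing to 3 forces exactly one block of size 2 and the rest size 1 → block sizes [2, 1]

Assembling the blocks gives a Jordan form
J =
  [-2,  1,  0]
  [ 0, -2,  0]
  [ 0,  0, -2]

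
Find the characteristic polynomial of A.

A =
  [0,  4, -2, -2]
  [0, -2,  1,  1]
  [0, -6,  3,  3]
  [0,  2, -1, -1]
x^4

Expanding det(x·I − A) (e.g. by cofactor expansion or by noting that A is similar to its Jordan form J, which has the same characteristic polynomial as A) gives
  χ_A(x) = x^4
which factors as x^4. The eigenvalues (with algebraic multiplicities) are λ = 0 with multiplicity 4.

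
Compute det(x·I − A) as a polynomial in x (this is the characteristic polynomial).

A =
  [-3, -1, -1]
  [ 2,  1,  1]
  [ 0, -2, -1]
x^3 + 3*x^2 + 3*x + 1

Expanding det(x·I − A) (e.g. by cofactor expansion or by noting that A is similar to its Jordan form J, which has the same characteristic polynomial as A) gives
  χ_A(x) = x^3 + 3*x^2 + 3*x + 1
which factors as (x + 1)^3. The eigenvalues (with algebraic multiplicities) are λ = -1 with multiplicity 3.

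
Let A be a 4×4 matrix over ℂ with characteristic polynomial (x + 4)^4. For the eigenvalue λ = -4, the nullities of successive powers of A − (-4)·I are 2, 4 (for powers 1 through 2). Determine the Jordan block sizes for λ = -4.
Block sizes for λ = -4: [2, 2]

From the dimensions of kernels of powers, the number of Jordan blocks of size at least j is d_j − d_{j−1} where d_j = dim ker(N^j) (with d_0 = 0). Computing the differences gives [2, 2].
The number of blocks of size exactly k is (#blocks of size ≥ k) − (#blocks of size ≥ k + 1), so the partition is: 2 block(s) of size 2.
In nonincreasing order the block sizes are [2, 2].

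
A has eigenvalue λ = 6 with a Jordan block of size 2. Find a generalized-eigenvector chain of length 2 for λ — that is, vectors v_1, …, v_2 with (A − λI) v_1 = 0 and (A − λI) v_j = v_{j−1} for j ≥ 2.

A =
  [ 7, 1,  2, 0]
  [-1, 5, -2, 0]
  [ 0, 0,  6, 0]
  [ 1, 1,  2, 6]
A Jordan chain for λ = 6 of length 2:
v_1 = (1, -1, 0, 1)ᵀ
v_2 = (1, 0, 0, 0)ᵀ

Let N = A − (6)·I. We want v_2 with N^2 v_2 = 0 but N^1 v_2 ≠ 0; then v_{j-1} := N · v_j for j = 2, …, 2.

Pick v_2 = (1, 0, 0, 0)ᵀ.
Then v_1 = N · v_2 = (1, -1, 0, 1)ᵀ.

Sanity check: (A − (6)·I) v_1 = (0, 0, 0, 0)ᵀ = 0. ✓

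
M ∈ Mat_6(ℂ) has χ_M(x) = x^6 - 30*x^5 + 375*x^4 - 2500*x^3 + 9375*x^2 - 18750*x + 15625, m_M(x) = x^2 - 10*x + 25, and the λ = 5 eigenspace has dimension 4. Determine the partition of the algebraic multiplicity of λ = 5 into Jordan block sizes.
Block sizes for λ = 5: [2, 2, 1, 1]

Step 1 — from the characteristic polynomial, algebraic multiplicity of λ = 5 is 6. From dim ker(M − (5)·I) = 4, there are exactly 4 Jordan blocks for λ = 5.
Step 2 — from the minimal polynomial, the factor (x − 5)^2 tells us the largest block for λ = 5 has size 2.
Step 3 — with total size 6, 4 blocks, and largest block 2, the block sizes (in nonincreasing order) are [2, 2, 1, 1].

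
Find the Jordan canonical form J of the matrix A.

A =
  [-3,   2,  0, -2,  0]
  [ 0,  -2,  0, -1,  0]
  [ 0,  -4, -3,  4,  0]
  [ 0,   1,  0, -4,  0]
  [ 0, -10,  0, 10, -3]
J_2(-3) ⊕ J_1(-3) ⊕ J_1(-3) ⊕ J_1(-3)

The characteristic polynomial is
  det(x·I − A) = x^5 + 15*x^4 + 90*x^3 + 270*x^2 + 405*x + 243 = (x + 3)^5

Eigenvalues and multiplicities (the geometric multiplicity of λ is n − rank(A − λI), which equals the number of Jordan blocks for λ):
  λ = -3: algebraic multiplicity = 5, geometric multiplicity = 4

Determining the block sizes for each eigenvalue:
  λ = -3: 4 blocks summing to 5 forces exactly one block of size 2 and the rest size 1 → block sizes [2, 1, 1, 1]

Assembling the blocks gives a Jordan form
J =
  [-3,  1,  0,  0,  0]
  [ 0, -3,  0,  0,  0]
  [ 0,  0, -3,  0,  0]
  [ 0,  0,  0, -3,  0]
  [ 0,  0,  0,  0, -3]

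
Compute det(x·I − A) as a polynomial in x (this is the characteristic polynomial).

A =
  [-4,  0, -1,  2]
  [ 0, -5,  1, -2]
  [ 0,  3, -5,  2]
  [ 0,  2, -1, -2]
x^4 + 16*x^3 + 96*x^2 + 256*x + 256

Expanding det(x·I − A) (e.g. by cofactor expansion or by noting that A is similar to its Jordan form J, which has the same characteristic polynomial as A) gives
  χ_A(x) = x^4 + 16*x^3 + 96*x^2 + 256*x + 256
which factors as (x + 4)^4. The eigenvalues (with algebraic multiplicities) are λ = -4 with multiplicity 4.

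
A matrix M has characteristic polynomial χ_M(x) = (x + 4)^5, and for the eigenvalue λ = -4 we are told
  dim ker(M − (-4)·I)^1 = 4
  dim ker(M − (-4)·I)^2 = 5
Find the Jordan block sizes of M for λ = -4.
Block sizes for λ = -4: [2, 1, 1, 1]

From the dimensions of kernels of powers, the number of Jordan blocks of size at least j is d_j − d_{j−1} where d_j = dim ker(N^j) (with d_0 = 0). Computing the differences gives [4, 1].
The number of blocks of size exactly k is (#blocks of size ≥ k) − (#blocks of size ≥ k + 1), so the partition is: 3 block(s) of size 1, 1 block(s) of size 2.
In nonincreasing order the block sizes are [2, 1, 1, 1].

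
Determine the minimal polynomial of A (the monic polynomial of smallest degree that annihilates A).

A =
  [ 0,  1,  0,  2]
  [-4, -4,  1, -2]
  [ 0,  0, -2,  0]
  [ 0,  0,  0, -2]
x^3 + 6*x^2 + 12*x + 8

The characteristic polynomial is χ_A(x) = (x + 2)^4, so the eigenvalues are known. The minimal polynomial is
  m_A(x) = Π_λ (x − λ)^{k_λ}
where k_λ is the size of the *largest* Jordan block for λ (equivalently, the smallest k with (A − λI)^k v = 0 for every generalised eigenvector v of λ).

  λ = -2: largest Jordan block has size 3, contributing (x + 2)^3

So m_A(x) = (x + 2)^3 = x^3 + 6*x^2 + 12*x + 8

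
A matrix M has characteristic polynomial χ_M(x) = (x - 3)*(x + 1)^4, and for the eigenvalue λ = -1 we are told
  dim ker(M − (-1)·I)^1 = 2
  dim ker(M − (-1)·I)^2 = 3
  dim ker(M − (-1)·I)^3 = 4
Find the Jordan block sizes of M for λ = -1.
Block sizes for λ = -1: [3, 1]

From the dimensions of kernels of powers, the number of Jordan blocks of size at least j is d_j − d_{j−1} where d_j = dim ker(N^j) (with d_0 = 0). Computing the differences gives [2, 1, 1].
The number of blocks of size exactly k is (#blocks of size ≥ k) − (#blocks of size ≥ k + 1), so the partition is: 1 block(s) of size 1, 1 block(s) of size 3.
In nonincreasing order the block sizes are [3, 1].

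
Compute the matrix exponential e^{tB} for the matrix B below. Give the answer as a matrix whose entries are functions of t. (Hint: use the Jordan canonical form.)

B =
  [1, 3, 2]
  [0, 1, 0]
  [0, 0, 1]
e^{tB} =
  [exp(t), 3*t*exp(t), 2*t*exp(t)]
  [0, exp(t), 0]
  [0, 0, exp(t)]

Strategy: write B = P · J · P⁻¹ where J is a Jordan canonical form, so e^{tB} = P · e^{tJ} · P⁻¹, and e^{tJ} can be computed block-by-block.

B has Jordan form
J =
  [1, 1, 0]
  [0, 1, 0]
  [0, 0, 1]
(up to reordering of blocks).

Per-block formulas:
  For a 2×2 Jordan block J_2(1): exp(t · J_2(1)) = e^(1t)·(I + t·N), where N is the 2×2 nilpotent shift.
  For a 1×1 block at λ = 1: exp(t · [1]) = [e^(1t)].

After assembling e^{tJ} and conjugating by P, we get:

e^{tB} =
  [exp(t), 3*t*exp(t), 2*t*exp(t)]
  [0, exp(t), 0]
  [0, 0, exp(t)]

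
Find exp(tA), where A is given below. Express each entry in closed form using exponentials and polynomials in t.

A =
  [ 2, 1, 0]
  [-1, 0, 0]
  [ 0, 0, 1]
e^{tA} =
  [t*exp(t) + exp(t), t*exp(t), 0]
  [-t*exp(t), -t*exp(t) + exp(t), 0]
  [0, 0, exp(t)]

Strategy: write A = P · J · P⁻¹ where J is a Jordan canonical form, so e^{tA} = P · e^{tJ} · P⁻¹, and e^{tJ} can be computed block-by-block.

A has Jordan form
J =
  [1, 1, 0]
  [0, 1, 0]
  [0, 0, 1]
(up to reordering of blocks).

Per-block formulas:
  For a 1×1 block at λ = 1: exp(t · [1]) = [e^(1t)].
  For a 2×2 Jordan block J_2(1): exp(t · J_2(1)) = e^(1t)·(I + t·N), where N is the 2×2 nilpotent shift.

After assembling e^{tJ} and conjugating by P, we get:

e^{tA} =
  [t*exp(t) + exp(t), t*exp(t), 0]
  [-t*exp(t), -t*exp(t) + exp(t), 0]
  [0, 0, exp(t)]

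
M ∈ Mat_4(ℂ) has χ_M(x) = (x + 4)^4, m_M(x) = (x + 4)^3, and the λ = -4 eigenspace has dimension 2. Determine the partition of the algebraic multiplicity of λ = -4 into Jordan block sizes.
Block sizes for λ = -4: [3, 1]

Step 1 — from the characteristic polynomial, algebraic multiplicity of λ = -4 is 4. From dim ker(M − (-4)·I) = 2, there are exactly 2 Jordan blocks for λ = -4.
Step 2 — from the minimal polynomial, the factor (x + 4)^3 tells us the largest block for λ = -4 has size 3.
Step 3 — with total size 4, 2 blocks, and largest block 3, the block sizes (in nonincreasing order) are [3, 1].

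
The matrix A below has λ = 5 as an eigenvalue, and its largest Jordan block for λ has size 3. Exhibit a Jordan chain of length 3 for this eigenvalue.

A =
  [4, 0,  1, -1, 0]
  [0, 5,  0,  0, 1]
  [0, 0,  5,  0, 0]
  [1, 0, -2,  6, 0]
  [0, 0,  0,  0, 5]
A Jordan chain for λ = 5 of length 3:
v_1 = (1, 0, 0, -1, 0)ᵀ
v_2 = (1, 0, 0, -2, 0)ᵀ
v_3 = (0, 0, 1, 0, 0)ᵀ

Let N = A − (5)·I. We want v_3 with N^3 v_3 = 0 but N^2 v_3 ≠ 0; then v_{j-1} := N · v_j for j = 3, …, 2.

Pick v_3 = (0, 0, 1, 0, 0)ᵀ.
Then v_2 = N · v_3 = (1, 0, 0, -2, 0)ᵀ.
Then v_1 = N · v_2 = (1, 0, 0, -1, 0)ᵀ.

Sanity check: (A − (5)·I) v_1 = (0, 0, 0, 0, 0)ᵀ = 0. ✓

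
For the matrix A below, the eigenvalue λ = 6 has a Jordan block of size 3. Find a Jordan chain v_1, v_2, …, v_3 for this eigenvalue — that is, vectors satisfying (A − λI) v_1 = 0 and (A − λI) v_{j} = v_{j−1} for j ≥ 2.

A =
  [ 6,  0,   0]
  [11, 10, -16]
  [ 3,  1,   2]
A Jordan chain for λ = 6 of length 3:
v_1 = (0, -4, -1)ᵀ
v_2 = (0, 11, 3)ᵀ
v_3 = (1, 0, 0)ᵀ

Let N = A − (6)·I. We want v_3 with N^3 v_3 = 0 but N^2 v_3 ≠ 0; then v_{j-1} := N · v_j for j = 3, …, 2.

Pick v_3 = (1, 0, 0)ᵀ.
Then v_2 = N · v_3 = (0, 11, 3)ᵀ.
Then v_1 = N · v_2 = (0, -4, -1)ᵀ.

Sanity check: (A − (6)·I) v_1 = (0, 0, 0)ᵀ = 0. ✓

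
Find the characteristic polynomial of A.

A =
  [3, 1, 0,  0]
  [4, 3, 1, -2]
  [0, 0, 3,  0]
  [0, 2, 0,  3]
x^4 - 12*x^3 + 54*x^2 - 108*x + 81

Expanding det(x·I − A) (e.g. by cofactor expansion or by noting that A is similar to its Jordan form J, which has the same characteristic polynomial as A) gives
  χ_A(x) = x^4 - 12*x^3 + 54*x^2 - 108*x + 81
which factors as (x - 3)^4. The eigenvalues (with algebraic multiplicities) are λ = 3 with multiplicity 4.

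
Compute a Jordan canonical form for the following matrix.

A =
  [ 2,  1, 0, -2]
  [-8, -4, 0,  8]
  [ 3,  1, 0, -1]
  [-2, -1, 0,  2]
J_2(0) ⊕ J_2(0)

The characteristic polynomial is
  det(x·I − A) = x^4

Eigenvalues and multiplicities (the geometric multiplicity of λ is n − rank(A − λI), which equals the number of Jordan blocks for λ):
  λ = 0: algebraic multiplicity = 4, geometric multiplicity = 2

Determining the block sizes for each eigenvalue:
  λ = 0: with am = 4 and gm = 2, the partition is not yet determined (e.g. several partitions of 4 into 2 parts exist). Let N = A − (0)·I. Computing rank(N^1) = 2, rank(N^2) = 0; the number of blocks of size ≥ j is rank(N^{j−1}) − rank(N^j), giving [2, 2]. So we have 2 block(s) of size 2 → block sizes [2, 2]

Assembling the blocks gives a Jordan form
J =
  [0, 1, 0, 0]
  [0, 0, 0, 0]
  [0, 0, 0, 1]
  [0, 0, 0, 0]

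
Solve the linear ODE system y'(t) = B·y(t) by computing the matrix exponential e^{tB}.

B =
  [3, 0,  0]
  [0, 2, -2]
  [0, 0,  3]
e^{tB} =
  [exp(3*t), 0, 0]
  [0, exp(2*t), -2*exp(3*t) + 2*exp(2*t)]
  [0, 0, exp(3*t)]

Strategy: write B = P · J · P⁻¹ where J is a Jordan canonical form, so e^{tB} = P · e^{tJ} · P⁻¹, and e^{tJ} can be computed block-by-block.

B has Jordan form
J =
  [2, 0, 0]
  [0, 3, 0]
  [0, 0, 3]
(up to reordering of blocks).

Per-block formulas:
  For a 1×1 block at λ = 3: exp(t · [3]) = [e^(3t)].
  For a 1×1 block at λ = 2: exp(t · [2]) = [e^(2t)].

After assembling e^{tJ} and conjugating by P, we get:

e^{tB} =
  [exp(3*t), 0, 0]
  [0, exp(2*t), -2*exp(3*t) + 2*exp(2*t)]
  [0, 0, exp(3*t)]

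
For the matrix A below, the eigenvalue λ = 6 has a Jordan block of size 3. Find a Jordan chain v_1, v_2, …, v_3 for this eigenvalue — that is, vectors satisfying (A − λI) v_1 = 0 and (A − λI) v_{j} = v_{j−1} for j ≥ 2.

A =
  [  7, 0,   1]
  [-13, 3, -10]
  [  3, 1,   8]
A Jordan chain for λ = 6 of length 3:
v_1 = (4, -4, -4)ᵀ
v_2 = (1, -13, 3)ᵀ
v_3 = (1, 0, 0)ᵀ

Let N = A − (6)·I. We want v_3 with N^3 v_3 = 0 but N^2 v_3 ≠ 0; then v_{j-1} := N · v_j for j = 3, …, 2.

Pick v_3 = (1, 0, 0)ᵀ.
Then v_2 = N · v_3 = (1, -13, 3)ᵀ.
Then v_1 = N · v_2 = (4, -4, -4)ᵀ.

Sanity check: (A − (6)·I) v_1 = (0, 0, 0)ᵀ = 0. ✓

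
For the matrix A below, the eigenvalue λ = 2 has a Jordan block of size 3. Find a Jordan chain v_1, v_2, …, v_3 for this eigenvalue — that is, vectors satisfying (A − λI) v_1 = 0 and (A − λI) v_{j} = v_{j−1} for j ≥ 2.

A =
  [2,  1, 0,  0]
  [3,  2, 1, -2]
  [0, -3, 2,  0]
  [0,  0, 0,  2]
A Jordan chain for λ = 2 of length 3:
v_1 = (3, 0, -9, 0)ᵀ
v_2 = (0, 3, 0, 0)ᵀ
v_3 = (1, 0, 0, 0)ᵀ

Let N = A − (2)·I. We want v_3 with N^3 v_3 = 0 but N^2 v_3 ≠ 0; then v_{j-1} := N · v_j for j = 3, …, 2.

Pick v_3 = (1, 0, 0, 0)ᵀ.
Then v_2 = N · v_3 = (0, 3, 0, 0)ᵀ.
Then v_1 = N · v_2 = (3, 0, -9, 0)ᵀ.

Sanity check: (A − (2)·I) v_1 = (0, 0, 0, 0)ᵀ = 0. ✓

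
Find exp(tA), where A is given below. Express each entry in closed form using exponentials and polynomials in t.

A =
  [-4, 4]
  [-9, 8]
e^{tA} =
  [-6*t*exp(2*t) + exp(2*t), 4*t*exp(2*t)]
  [-9*t*exp(2*t), 6*t*exp(2*t) + exp(2*t)]

Strategy: write A = P · J · P⁻¹ where J is a Jordan canonical form, so e^{tA} = P · e^{tJ} · P⁻¹, and e^{tJ} can be computed block-by-block.

A has Jordan form
J =
  [2, 1]
  [0, 2]
(up to reordering of blocks).

Per-block formulas:
  For a 2×2 Jordan block J_2(2): exp(t · J_2(2)) = e^(2t)·(I + t·N), where N is the 2×2 nilpotent shift.

After assembling e^{tJ} and conjugating by P, we get:

e^{tA} =
  [-6*t*exp(2*t) + exp(2*t), 4*t*exp(2*t)]
  [-9*t*exp(2*t), 6*t*exp(2*t) + exp(2*t)]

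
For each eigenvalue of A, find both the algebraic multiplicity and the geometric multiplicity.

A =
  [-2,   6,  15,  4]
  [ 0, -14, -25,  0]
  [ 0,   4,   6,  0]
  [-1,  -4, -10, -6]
λ = -4: alg = 4, geom = 2

Step 1 — factor the characteristic polynomial to read off the algebraic multiplicities:
  χ_A(x) = (x + 4)^4

Step 2 — compute geometric multiplicities via the rank-nullity identity g(λ) = n − rank(A − λI):
  rank(A − (-4)·I) = 2, so dim ker(A − (-4)·I) = n − 2 = 2

Summary:
  λ = -4: algebraic multiplicity = 4, geometric multiplicity = 2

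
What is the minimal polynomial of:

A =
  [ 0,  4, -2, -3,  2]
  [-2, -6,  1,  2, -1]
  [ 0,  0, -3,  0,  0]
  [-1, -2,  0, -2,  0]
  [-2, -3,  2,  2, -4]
x^3 + 9*x^2 + 27*x + 27

The characteristic polynomial is χ_A(x) = (x + 3)^5, so the eigenvalues are known. The minimal polynomial is
  m_A(x) = Π_λ (x − λ)^{k_λ}
where k_λ is the size of the *largest* Jordan block for λ (equivalently, the smallest k with (A − λI)^k v = 0 for every generalised eigenvector v of λ).

  λ = -3: largest Jordan block has size 3, contributing (x + 3)^3

So m_A(x) = (x + 3)^3 = x^3 + 9*x^2 + 27*x + 27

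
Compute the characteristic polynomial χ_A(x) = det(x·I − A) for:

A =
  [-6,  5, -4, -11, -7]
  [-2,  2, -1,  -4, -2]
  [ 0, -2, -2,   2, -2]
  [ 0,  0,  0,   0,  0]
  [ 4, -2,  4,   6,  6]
x^5

Expanding det(x·I − A) (e.g. by cofactor expansion or by noting that A is similar to its Jordan form J, which has the same characteristic polynomial as A) gives
  χ_A(x) = x^5
which factors as x^5. The eigenvalues (with algebraic multiplicities) are λ = 0 with multiplicity 5.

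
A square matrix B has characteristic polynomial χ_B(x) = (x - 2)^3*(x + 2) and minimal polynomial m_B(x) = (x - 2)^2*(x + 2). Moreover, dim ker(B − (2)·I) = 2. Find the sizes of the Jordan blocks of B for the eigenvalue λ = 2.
Block sizes for λ = 2: [2, 1]

Step 1 — from the characteristic polynomial, algebraic multiplicity of λ = 2 is 3. From dim ker(B − (2)·I) = 2, there are exactly 2 Jordan blocks for λ = 2.
Step 2 — from the minimal polynomial, the factor (x − 2)^2 tells us the largest block for λ = 2 has size 2.
Step 3 — with total size 3, 2 blocks, and largest block 2, the block sizes (in nonincreasing order) are [2, 1].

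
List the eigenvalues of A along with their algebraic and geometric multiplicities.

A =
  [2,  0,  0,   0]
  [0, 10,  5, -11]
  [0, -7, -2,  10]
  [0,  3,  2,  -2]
λ = 2: alg = 4, geom = 2

Step 1 — factor the characteristic polynomial to read off the algebraic multiplicities:
  χ_A(x) = (x - 2)^4

Step 2 — compute geometric multiplicities via the rank-nullity identity g(λ) = n − rank(A − λI):
  rank(A − (2)·I) = 2, so dim ker(A − (2)·I) = n − 2 = 2

Summary:
  λ = 2: algebraic multiplicity = 4, geometric multiplicity = 2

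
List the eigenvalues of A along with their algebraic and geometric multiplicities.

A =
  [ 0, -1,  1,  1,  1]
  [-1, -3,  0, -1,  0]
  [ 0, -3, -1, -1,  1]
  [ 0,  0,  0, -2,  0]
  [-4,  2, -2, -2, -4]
λ = -2: alg = 5, geom = 3

Step 1 — factor the characteristic polynomial to read off the algebraic multiplicities:
  χ_A(x) = (x + 2)^5

Step 2 — compute geometric multiplicities via the rank-nullity identity g(λ) = n − rank(A − λI):
  rank(A − (-2)·I) = 2, so dim ker(A − (-2)·I) = n − 2 = 3

Summary:
  λ = -2: algebraic multiplicity = 5, geometric multiplicity = 3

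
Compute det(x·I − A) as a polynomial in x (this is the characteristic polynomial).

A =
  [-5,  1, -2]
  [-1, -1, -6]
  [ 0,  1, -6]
x^3 + 12*x^2 + 48*x + 64

Expanding det(x·I − A) (e.g. by cofactor expansion or by noting that A is similar to its Jordan form J, which has the same characteristic polynomial as A) gives
  χ_A(x) = x^3 + 12*x^2 + 48*x + 64
which factors as (x + 4)^3. The eigenvalues (with algebraic multiplicities) are λ = -4 with multiplicity 3.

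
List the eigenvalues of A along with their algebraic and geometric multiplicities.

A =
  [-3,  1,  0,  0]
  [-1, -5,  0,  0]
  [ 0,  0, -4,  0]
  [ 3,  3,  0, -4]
λ = -4: alg = 4, geom = 3

Step 1 — factor the characteristic polynomial to read off the algebraic multiplicities:
  χ_A(x) = (x + 4)^4

Step 2 — compute geometric multiplicities via the rank-nullity identity g(λ) = n − rank(A − λI):
  rank(A − (-4)·I) = 1, so dim ker(A − (-4)·I) = n − 1 = 3

Summary:
  λ = -4: algebraic multiplicity = 4, geometric multiplicity = 3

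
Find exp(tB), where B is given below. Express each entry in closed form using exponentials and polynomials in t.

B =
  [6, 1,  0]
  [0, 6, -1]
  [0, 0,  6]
e^{tB} =
  [exp(6*t), t*exp(6*t), -t^2*exp(6*t)/2]
  [0, exp(6*t), -t*exp(6*t)]
  [0, 0, exp(6*t)]

Strategy: write B = P · J · P⁻¹ where J is a Jordan canonical form, so e^{tB} = P · e^{tJ} · P⁻¹, and e^{tJ} can be computed block-by-block.

B has Jordan form
J =
  [6, 1, 0]
  [0, 6, 1]
  [0, 0, 6]
(up to reordering of blocks).

Per-block formulas:
  For a 3×3 Jordan block J_3(6): exp(t · J_3(6)) = e^(6t)·(I + t·N + (t^2/2)·N^2), where N is the 3×3 nilpotent shift.

After assembling e^{tJ} and conjugating by P, we get:

e^{tB} =
  [exp(6*t), t*exp(6*t), -t^2*exp(6*t)/2]
  [0, exp(6*t), -t*exp(6*t)]
  [0, 0, exp(6*t)]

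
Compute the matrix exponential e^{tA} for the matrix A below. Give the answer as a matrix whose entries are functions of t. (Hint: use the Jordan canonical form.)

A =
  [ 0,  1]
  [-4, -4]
e^{tA} =
  [2*t*exp(-2*t) + exp(-2*t), t*exp(-2*t)]
  [-4*t*exp(-2*t), -2*t*exp(-2*t) + exp(-2*t)]

Strategy: write A = P · J · P⁻¹ where J is a Jordan canonical form, so e^{tA} = P · e^{tJ} · P⁻¹, and e^{tJ} can be computed block-by-block.

A has Jordan form
J =
  [-2,  1]
  [ 0, -2]
(up to reordering of blocks).

Per-block formulas:
  For a 2×2 Jordan block J_2(-2): exp(t · J_2(-2)) = e^(-2t)·(I + t·N), where N is the 2×2 nilpotent shift.

After assembling e^{tJ} and conjugating by P, we get:

e^{tA} =
  [2*t*exp(-2*t) + exp(-2*t), t*exp(-2*t)]
  [-4*t*exp(-2*t), -2*t*exp(-2*t) + exp(-2*t)]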